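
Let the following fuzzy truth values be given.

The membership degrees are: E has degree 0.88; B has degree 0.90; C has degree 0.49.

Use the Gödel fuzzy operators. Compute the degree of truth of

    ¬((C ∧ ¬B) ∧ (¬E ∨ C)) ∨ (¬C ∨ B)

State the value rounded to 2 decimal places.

¬B = 1 − 0.90 = 0.10
C ∧ ¬B = min(a, b) on (0.49, 0.10) = 0.10
¬E = 1 − 0.88 = 0.12
¬E ∨ C = max(a, b) on (0.12, 0.49) = 0.49
(C ∧ ¬B) ∧ (¬E ∨ C) = min(a, b) on (0.10, 0.49) = 0.10
¬((C ∧ ¬B) ∧ (¬E ∨ C)) = 1 − 0.10 = 0.90
¬C = 1 − 0.49 = 0.51
¬C ∨ B = max(a, b) on (0.51, 0.90) = 0.90
¬((C ∧ ¬B) ∧ (¬E ∨ C)) ∨ (¬C ∨ B) = max(a, b) on (0.90, 0.90) = 0.90

0.90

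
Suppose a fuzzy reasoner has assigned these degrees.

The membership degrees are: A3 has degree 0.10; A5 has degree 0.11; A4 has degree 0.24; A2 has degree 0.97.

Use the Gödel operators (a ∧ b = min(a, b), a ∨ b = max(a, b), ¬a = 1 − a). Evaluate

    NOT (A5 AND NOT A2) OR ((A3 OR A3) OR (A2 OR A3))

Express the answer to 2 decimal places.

0.97

NOT A2 = 1 − 0.97 = 0.03
A5 AND NOT A2 = min(a, b) on (0.11, 0.03) = 0.03
NOT (A5 AND NOT A2) = 1 − 0.03 = 0.97
A3 OR A3 = max(a, b) on (0.10, 0.10) = 0.10
A2 OR A3 = max(a, b) on (0.97, 0.10) = 0.97
(A3 OR A3) OR (A2 OR A3) = max(a, b) on (0.10, 0.97) = 0.97
NOT (A5 AND NOT A2) OR ((A3 OR A3) OR (A2 OR A3)) = max(a, b) on (0.97, 0.97) = 0.97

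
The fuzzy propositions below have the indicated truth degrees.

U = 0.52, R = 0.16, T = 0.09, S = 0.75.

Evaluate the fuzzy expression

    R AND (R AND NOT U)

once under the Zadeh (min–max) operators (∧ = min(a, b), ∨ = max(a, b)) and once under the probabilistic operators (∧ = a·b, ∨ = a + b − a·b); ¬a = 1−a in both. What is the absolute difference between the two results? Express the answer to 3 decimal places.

Under Zadeh (min–max):
  NOT U = 1 − 0.52 = 0.48
  R AND NOT U = min(a, b) on (0.16, 0.48) = 0.16
  R AND (R AND NOT U) = min(a, b) on (0.16, 0.16) = 0.16
  → value = 0.1600
Under probabilistic:
  NOT U = 1 − 0.5200 = 0.4800
  R AND NOT U = a·b on (0.1600, 0.4800) = 0.0768
  R AND (R AND NOT U) = a·b on (0.1600, 0.0768) = 0.0123
  → value = 0.0123
|0.1600 − 0.0123| = 0.148

0.148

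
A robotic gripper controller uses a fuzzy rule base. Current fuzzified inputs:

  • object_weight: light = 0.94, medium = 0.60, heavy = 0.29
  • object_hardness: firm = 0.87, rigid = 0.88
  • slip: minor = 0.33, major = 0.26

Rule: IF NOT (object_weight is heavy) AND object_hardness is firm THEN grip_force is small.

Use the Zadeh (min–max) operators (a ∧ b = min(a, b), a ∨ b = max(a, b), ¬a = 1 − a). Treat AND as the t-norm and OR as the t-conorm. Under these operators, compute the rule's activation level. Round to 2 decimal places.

0.71

firing strength: ¬heavy=1−0.29=0.71, firm=0.87; AND[min(a, b)] → w = 0.71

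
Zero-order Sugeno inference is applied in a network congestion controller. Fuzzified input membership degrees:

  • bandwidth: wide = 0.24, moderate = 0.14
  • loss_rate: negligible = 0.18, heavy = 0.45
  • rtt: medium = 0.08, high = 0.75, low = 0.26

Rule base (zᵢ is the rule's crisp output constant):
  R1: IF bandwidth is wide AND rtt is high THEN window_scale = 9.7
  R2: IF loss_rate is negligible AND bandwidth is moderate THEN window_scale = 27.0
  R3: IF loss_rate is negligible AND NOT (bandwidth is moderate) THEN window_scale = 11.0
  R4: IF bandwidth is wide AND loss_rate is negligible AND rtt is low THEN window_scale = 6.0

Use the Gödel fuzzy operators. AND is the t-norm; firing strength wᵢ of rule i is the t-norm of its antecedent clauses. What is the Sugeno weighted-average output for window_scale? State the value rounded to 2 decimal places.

R1 (z=9.7): wide=0.24, high=0.75; AND[min(a, b)] → w = 0.24
R2 (z=27.0): negligible=0.18, moderate=0.14; AND[min(a, b)] → w = 0.14
R3 (z=11.0): negligible=0.18, ¬moderate=1−0.14=0.86; AND[min(a, b)] → w = 0.18
R4 (z=6.0): wide=0.24, negligible=0.18, low=0.26; AND[min(a, b)] → w = 0.18
Weighted average = (0.24·9.7 + 0.14·27.0 + 0.18·11.0 + 0.18·6.0) / (0.24 + 0.14 + 0.18 + 0.18)
  = 9.1680 / 0.7400 = 12.39

12.39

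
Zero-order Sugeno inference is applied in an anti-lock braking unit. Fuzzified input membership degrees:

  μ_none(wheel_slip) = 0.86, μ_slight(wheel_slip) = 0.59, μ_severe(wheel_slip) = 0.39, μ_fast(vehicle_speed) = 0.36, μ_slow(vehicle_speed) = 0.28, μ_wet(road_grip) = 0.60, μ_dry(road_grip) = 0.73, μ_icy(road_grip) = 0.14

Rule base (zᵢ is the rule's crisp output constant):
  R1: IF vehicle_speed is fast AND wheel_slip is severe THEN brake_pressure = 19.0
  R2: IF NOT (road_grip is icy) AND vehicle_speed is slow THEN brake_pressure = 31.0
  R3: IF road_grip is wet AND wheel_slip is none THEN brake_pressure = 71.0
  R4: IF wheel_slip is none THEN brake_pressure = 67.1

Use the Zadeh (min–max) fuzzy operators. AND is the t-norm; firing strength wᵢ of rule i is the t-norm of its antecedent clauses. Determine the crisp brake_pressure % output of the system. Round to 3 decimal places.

R1 (z=19.0): fast=0.36, severe=0.39; AND[min(a, b)] → w = 0.36
R2 (z=31.0): ¬icy=1−0.14=0.86, slow=0.28; AND[min(a, b)] → w = 0.28
R3 (z=71.0): wet=0.60, none=0.86; AND[min(a, b)] → w = 0.60
R4 (z=67.1): none=0.86 → w = 0.86
Weighted average = (0.36·19.0 + 0.28·31.0 + 0.60·71.0 + 0.86·67.1) / (0.36 + 0.28 + 0.60 + 0.86)
  = 115.8260 / 2.1000 = 55.155

55.155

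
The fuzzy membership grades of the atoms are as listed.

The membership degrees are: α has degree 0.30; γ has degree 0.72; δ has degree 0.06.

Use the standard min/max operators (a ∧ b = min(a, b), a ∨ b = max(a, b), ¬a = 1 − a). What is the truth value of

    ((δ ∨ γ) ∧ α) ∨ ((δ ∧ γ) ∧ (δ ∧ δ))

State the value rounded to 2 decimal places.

δ ∨ γ = max(a, b) on (0.06, 0.72) = 0.72
(δ ∨ γ) ∧ α = min(a, b) on (0.72, 0.30) = 0.30
δ ∧ γ = min(a, b) on (0.06, 0.72) = 0.06
δ ∧ δ = min(a, b) on (0.06, 0.06) = 0.06
(δ ∧ γ) ∧ (δ ∧ δ) = min(a, b) on (0.06, 0.06) = 0.06
((δ ∨ γ) ∧ α) ∨ ((δ ∧ γ) ∧ (δ ∧ δ)) = max(a, b) on (0.30, 0.06) = 0.30

0.30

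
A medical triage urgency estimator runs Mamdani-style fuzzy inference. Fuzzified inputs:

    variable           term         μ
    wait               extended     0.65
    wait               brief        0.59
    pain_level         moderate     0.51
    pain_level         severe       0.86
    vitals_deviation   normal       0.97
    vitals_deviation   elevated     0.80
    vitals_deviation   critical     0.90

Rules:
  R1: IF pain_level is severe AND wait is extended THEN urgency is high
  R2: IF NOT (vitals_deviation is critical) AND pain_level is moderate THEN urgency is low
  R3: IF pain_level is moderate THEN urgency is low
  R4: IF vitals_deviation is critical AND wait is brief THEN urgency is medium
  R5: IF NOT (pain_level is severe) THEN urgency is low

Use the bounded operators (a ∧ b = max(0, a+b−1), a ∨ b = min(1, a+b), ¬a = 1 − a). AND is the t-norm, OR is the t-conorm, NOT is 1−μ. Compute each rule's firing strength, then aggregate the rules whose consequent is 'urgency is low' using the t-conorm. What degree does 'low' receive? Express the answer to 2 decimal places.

R1: severe=0.86, extended=0.65; AND[max(0, a+b−1)] → w = 0.51
R2: ¬critical=1−0.90=0.10, moderate=0.51; AND[max(0, a+b−1)] → w = 0.00
R3: moderate=0.51 → w = 0.51
R4: critical=0.90, brief=0.59; AND[max(0, a+b−1)] → w = 0.49
R5: ¬severe=1−0.86=0.14 → w = 0.14
Rules with consequent 'low': {R2, R3, R5} → strengths 0.00, 0.51, 0.14
Aggregate via t-conorm [min(1, a+b)]: 0.65

0.65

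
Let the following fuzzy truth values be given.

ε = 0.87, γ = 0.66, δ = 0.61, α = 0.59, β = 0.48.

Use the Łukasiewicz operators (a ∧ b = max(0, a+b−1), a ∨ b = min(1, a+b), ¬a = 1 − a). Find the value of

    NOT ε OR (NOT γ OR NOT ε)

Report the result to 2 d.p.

0.60

NOT ε = 1 − 0.87 = 0.13
NOT γ = 1 − 0.66 = 0.34
NOT ε = 1 − 0.87 = 0.13
NOT γ OR NOT ε = min(1, a+b) on (0.34, 0.13) = 0.47
NOT ε OR (NOT γ OR NOT ε) = min(1, a+b) on (0.13, 0.47) = 0.60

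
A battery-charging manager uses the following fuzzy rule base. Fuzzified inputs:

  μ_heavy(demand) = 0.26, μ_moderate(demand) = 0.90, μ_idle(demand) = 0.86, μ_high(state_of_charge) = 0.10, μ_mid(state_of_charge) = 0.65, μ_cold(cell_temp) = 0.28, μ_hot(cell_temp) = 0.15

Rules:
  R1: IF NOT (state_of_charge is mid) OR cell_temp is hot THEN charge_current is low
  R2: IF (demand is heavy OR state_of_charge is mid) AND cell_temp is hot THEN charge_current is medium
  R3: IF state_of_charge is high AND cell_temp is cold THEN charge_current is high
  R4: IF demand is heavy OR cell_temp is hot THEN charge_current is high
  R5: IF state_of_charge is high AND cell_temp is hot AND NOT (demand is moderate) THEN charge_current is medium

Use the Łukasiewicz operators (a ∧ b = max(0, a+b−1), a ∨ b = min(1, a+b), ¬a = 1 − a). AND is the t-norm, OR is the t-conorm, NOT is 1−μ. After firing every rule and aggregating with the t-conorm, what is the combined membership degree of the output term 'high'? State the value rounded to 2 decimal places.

0.41

R1: ¬mid=1−0.65=0.35, hot=0.15; OR[min(1, a+b)] → w = 0.50
R2: (heavy=0.26 OR mid=0.65) = 0.91; AND[max(0, a+b−1)] with hot=0.15 → w = 0.06
R3: high=0.10, cold=0.28; AND[max(0, a+b−1)] → w = 0.00
R4: heavy=0.26, hot=0.15; OR[min(1, a+b)] → w = 0.41
R5: high=0.10, hot=0.15, ¬moderate=1−0.90=0.10; AND[max(0, a+b−1)] → w = 0.00
Rules with consequent 'high': {R3, R4} → strengths 0.00, 0.41
Aggregate via t-conorm [min(1, a+b)]: 0.41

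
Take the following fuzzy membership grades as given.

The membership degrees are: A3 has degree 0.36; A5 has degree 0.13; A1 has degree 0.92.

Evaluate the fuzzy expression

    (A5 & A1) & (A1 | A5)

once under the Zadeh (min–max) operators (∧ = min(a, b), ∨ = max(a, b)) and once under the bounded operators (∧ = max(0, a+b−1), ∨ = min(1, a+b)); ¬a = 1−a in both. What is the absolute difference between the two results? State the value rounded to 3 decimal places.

0.080

Under Zadeh (min–max):
  A5 & A1 = min(a, b) on (0.13, 0.92) = 0.13
  A1 | A5 = max(a, b) on (0.92, 0.13) = 0.92
  (A5 & A1) & (A1 | A5) = min(a, b) on (0.13, 0.92) = 0.13
  → value = 0.1300
Under bounded:
  A5 & A1 = max(0, a+b−1) on (0.13, 0.92) = 0.05
  A1 | A5 = min(1, a+b) on (0.92, 0.13) = 1.00
  (A5 & A1) & (A1 | A5) = max(0, a+b−1) on (0.05, 1.00) = 0.05
  → value = 0.0500
|0.1300 − 0.0500| = 0.080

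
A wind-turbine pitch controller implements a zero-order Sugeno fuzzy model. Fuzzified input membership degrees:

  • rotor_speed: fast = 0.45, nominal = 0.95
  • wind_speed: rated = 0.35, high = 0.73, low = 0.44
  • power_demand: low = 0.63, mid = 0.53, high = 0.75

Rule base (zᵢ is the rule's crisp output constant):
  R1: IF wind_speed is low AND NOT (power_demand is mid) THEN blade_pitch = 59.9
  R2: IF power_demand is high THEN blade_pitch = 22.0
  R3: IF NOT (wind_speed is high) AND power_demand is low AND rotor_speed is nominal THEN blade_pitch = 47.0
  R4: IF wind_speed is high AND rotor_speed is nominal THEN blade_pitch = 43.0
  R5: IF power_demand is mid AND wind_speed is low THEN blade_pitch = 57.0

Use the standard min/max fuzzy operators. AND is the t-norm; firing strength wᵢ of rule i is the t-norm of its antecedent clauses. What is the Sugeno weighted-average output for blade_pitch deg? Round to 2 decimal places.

R1 (z=59.9): low=0.44, ¬mid=1−0.53=0.47; AND[min(a, b)] → w = 0.44
R2 (z=22.0): high=0.75 → w = 0.75
R3 (z=47.0): ¬high=1−0.73=0.27, low=0.63, nominal=0.95; AND[min(a, b)] → w = 0.27
R4 (z=43.0): high=0.73, nominal=0.95; AND[min(a, b)] → w = 0.73
R5 (z=57.0): mid=0.53, low=0.44; AND[min(a, b)] → w = 0.44
Weighted average = (0.44·59.9 + 0.75·22.0 + 0.27·47.0 + 0.73·43.0 + 0.44·57.0) / (0.44 + 0.75 + 0.27 + 0.73 + 0.44)
  = 112.0160 / 2.6300 = 42.59

42.59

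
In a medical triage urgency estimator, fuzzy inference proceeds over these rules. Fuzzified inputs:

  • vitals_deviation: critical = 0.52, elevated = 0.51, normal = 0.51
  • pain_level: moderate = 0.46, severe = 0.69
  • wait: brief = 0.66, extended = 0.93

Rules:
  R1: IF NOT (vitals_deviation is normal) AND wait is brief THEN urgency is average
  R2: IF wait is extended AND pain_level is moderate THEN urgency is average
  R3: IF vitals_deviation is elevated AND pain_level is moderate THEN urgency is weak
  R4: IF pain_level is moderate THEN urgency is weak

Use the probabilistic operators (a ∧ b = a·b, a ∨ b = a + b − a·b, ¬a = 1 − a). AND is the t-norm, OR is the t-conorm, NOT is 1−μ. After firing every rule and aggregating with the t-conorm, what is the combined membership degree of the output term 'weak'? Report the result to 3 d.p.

0.587

R1: ¬normal=1−0.51=0.49, brief=0.66; AND[a·b] → w = 0.3234
R2: extended=0.93, moderate=0.46; AND[a·b] → w = 0.4278
R3: elevated=0.51, moderate=0.46; AND[a·b] → w = 0.2346
R4: moderate=0.46 → w = 0.4600
Rules with consequent 'weak': {R3, R4} → strengths 0.2346, 0.4600
Aggregate via t-conorm [a + b − a·b]: 0.5867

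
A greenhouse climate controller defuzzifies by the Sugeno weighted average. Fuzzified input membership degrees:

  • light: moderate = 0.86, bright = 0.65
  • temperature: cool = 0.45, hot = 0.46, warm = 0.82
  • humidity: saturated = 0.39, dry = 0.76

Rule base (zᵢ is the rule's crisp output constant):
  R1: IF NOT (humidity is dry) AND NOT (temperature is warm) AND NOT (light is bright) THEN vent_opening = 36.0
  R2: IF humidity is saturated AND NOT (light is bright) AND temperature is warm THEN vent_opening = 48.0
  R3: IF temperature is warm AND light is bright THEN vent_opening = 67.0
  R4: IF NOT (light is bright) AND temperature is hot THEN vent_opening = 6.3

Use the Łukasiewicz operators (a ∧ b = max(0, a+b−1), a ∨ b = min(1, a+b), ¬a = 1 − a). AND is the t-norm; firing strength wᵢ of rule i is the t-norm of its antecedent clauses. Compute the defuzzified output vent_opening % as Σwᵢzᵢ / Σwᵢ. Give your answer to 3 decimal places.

R1 (z=36.0): ¬dry=1−0.76=0.24, ¬warm=1−0.82=0.18, ¬bright=1−0.65=0.35; AND[max(0, a+b−1)] → w = 0.00
R2 (z=48.0): saturated=0.39, ¬bright=1−0.65=0.35, warm=0.82; AND[max(0, a+b−1)] → w = 0.00
R3 (z=67.0): warm=0.82, bright=0.65; AND[max(0, a+b−1)] → w = 0.47
R4 (z=6.3): ¬bright=1−0.65=0.35, hot=0.46; AND[max(0, a+b−1)] → w = 0.00
Weighted average = (0.00·36.0 + 0.00·48.0 + 0.47·67.0 + 0.00·6.3) / (0.00 + 0.00 + 0.47 + 0.00)
  = 31.4900 / 0.4700 = 67.000

67.000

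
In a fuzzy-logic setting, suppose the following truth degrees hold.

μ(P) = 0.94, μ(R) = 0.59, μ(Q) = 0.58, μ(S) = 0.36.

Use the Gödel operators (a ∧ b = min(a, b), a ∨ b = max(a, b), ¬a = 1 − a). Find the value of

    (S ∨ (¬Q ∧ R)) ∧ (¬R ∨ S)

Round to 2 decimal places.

0.41

¬Q = 1 − 0.58 = 0.42
¬Q ∧ R = min(a, b) on (0.42, 0.59) = 0.42
S ∨ (¬Q ∧ R) = max(a, b) on (0.36, 0.42) = 0.42
¬R = 1 − 0.59 = 0.41
¬R ∨ S = max(a, b) on (0.41, 0.36) = 0.41
(S ∨ (¬Q ∧ R)) ∧ (¬R ∨ S) = min(a, b) on (0.42, 0.41) = 0.41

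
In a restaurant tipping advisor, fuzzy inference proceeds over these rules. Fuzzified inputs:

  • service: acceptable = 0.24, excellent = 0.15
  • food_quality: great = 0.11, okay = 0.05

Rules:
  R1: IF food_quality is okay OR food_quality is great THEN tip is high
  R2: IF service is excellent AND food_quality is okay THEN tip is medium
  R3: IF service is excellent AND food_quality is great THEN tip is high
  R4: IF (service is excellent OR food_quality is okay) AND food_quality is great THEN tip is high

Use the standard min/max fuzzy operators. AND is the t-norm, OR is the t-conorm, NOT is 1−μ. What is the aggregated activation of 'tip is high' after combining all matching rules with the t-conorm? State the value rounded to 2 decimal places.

R1: okay=0.05, great=0.11; OR[max(a, b)] → w = 0.11
R2: excellent=0.15, okay=0.05; AND[min(a, b)] → w = 0.05
R3: excellent=0.15, great=0.11; AND[min(a, b)] → w = 0.11
R4: (excellent=0.15 OR okay=0.05) = 0.15; AND[min(a, b)] with great=0.11 → w = 0.11
Rules with consequent 'high': {R1, R3, R4} → strengths 0.11, 0.11, 0.11
Aggregate via t-conorm [max(a, b)]: 0.11

0.11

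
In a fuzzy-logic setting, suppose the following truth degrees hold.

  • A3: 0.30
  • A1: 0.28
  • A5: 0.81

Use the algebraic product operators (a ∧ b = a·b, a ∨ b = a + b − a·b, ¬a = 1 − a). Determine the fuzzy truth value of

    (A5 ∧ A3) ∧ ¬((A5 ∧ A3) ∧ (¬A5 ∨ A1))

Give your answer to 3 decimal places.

A5 ∧ A3 = a·b on (0.8100, 0.3000) = 0.2430
A5 ∧ A3 = a·b on (0.8100, 0.3000) = 0.2430
¬A5 = 1 − 0.8100 = 0.1900
¬A5 ∨ A1 = a + b − a·b on (0.1900, 0.2800) = 0.4168
(A5 ∧ A3) ∧ (¬A5 ∨ A1) = a·b on (0.2430, 0.4168) = 0.1013
¬((A5 ∧ A3) ∧ (¬A5 ∨ A1)) = 1 − 0.1013 = 0.8987
(A5 ∧ A3) ∧ ¬((A5 ∧ A3) ∧ (¬A5 ∨ A1)) = a·b on (0.2430, 0.8987) = 0.2184

0.218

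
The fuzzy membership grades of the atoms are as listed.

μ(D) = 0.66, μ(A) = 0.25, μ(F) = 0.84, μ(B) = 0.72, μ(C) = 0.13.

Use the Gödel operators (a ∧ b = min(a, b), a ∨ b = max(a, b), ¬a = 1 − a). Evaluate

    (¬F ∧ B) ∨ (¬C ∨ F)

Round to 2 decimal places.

¬F = 1 − 0.84 = 0.16
¬F ∧ B = min(a, b) on (0.16, 0.72) = 0.16
¬C = 1 − 0.13 = 0.87
¬C ∨ F = max(a, b) on (0.87, 0.84) = 0.87
(¬F ∧ B) ∨ (¬C ∨ F) = max(a, b) on (0.16, 0.87) = 0.87

0.87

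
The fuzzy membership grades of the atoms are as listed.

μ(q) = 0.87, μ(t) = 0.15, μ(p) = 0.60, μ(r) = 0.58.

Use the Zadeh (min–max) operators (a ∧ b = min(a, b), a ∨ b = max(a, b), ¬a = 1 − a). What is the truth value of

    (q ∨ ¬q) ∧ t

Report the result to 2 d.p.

0.15

¬q = 1 − 0.87 = 0.13
q ∨ ¬q = max(a, b) on (0.87, 0.13) = 0.87
(q ∨ ¬q) ∧ t = min(a, b) on (0.87, 0.15) = 0.15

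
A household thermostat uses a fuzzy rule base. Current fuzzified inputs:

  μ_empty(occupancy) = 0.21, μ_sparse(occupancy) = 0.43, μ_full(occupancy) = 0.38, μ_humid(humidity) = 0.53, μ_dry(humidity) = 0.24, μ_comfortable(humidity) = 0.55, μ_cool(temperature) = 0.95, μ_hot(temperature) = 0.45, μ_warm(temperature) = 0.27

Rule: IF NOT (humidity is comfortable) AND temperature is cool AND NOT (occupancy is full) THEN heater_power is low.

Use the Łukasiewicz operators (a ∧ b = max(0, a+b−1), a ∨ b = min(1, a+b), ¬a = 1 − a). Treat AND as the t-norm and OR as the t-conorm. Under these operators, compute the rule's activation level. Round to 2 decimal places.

0.02

firing strength: ¬comfortable=1−0.55=0.45, cool=0.95, ¬full=1−0.38=0.62; AND[max(0, a+b−1)] → w = 0.02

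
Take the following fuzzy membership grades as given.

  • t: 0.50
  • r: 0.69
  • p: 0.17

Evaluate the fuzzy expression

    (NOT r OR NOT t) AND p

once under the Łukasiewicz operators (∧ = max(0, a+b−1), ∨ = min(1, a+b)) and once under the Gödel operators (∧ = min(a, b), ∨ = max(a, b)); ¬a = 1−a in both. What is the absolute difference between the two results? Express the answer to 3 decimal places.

Under Łukasiewicz:
  NOT r = 1 − 0.69 = 0.31
  NOT t = 1 − 0.50 = 0.50
  NOT r OR NOT t = min(1, a+b) on (0.31, 0.50) = 0.81
  (NOT r OR NOT t) AND p = max(0, a+b−1) on (0.81, 0.17) = 0.00
  → value = 0.0000
Under Gödel:
  NOT r = 1 − 0.69 = 0.31
  NOT t = 1 − 0.50 = 0.50
  NOT r OR NOT t = max(a, b) on (0.31, 0.50) = 0.50
  (NOT r OR NOT t) AND p = min(a, b) on (0.50, 0.17) = 0.17
  → value = 0.1700
|0.0000 − 0.1700| = 0.170

0.170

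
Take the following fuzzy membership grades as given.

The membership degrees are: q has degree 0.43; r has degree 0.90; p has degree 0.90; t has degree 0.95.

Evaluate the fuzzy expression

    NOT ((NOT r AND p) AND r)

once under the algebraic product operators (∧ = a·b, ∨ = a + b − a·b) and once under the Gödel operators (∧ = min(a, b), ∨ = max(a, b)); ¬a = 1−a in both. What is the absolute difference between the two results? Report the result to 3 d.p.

0.019

Under algebraic product:
  NOT r = 1 − 0.9000 = 0.1000
  NOT r AND p = a·b on (0.1000, 0.9000) = 0.0900
  (NOT r AND p) AND r = a·b on (0.0900, 0.9000) = 0.0810
  NOT ((NOT r AND p) AND r) = 1 − 0.0810 = 0.9190
  → value = 0.9190
Under Gödel:
  NOT r = 1 − 0.90 = 0.10
  NOT r AND p = min(a, b) on (0.10, 0.90) = 0.10
  (NOT r AND p) AND r = min(a, b) on (0.10, 0.90) = 0.10
  NOT ((NOT r AND p) AND r) = 1 − 0.10 = 0.90
  → value = 0.9000
|0.9190 − 0.9000| = 0.019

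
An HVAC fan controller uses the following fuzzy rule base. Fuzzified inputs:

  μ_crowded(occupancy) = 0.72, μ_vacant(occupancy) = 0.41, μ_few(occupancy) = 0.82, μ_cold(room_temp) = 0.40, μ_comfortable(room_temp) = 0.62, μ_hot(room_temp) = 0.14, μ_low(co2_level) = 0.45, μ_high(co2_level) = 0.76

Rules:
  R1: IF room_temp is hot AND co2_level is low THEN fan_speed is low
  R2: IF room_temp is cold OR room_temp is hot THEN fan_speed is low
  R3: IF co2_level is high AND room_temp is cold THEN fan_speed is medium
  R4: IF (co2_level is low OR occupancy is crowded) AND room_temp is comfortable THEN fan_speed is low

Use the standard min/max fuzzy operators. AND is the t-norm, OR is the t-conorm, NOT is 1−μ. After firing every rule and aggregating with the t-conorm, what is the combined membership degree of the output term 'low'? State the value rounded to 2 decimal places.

R1: hot=0.14, low=0.45; AND[min(a, b)] → w = 0.14
R2: cold=0.40, hot=0.14; OR[max(a, b)] → w = 0.40
R3: high=0.76, cold=0.40; AND[min(a, b)] → w = 0.40
R4: (low=0.45 OR crowded=0.72) = 0.72; AND[min(a, b)] with comfortable=0.62 → w = 0.62
Rules with consequent 'low': {R1, R2, R4} → strengths 0.14, 0.40, 0.62
Aggregate via t-conorm [max(a, b)]: 0.62

0.62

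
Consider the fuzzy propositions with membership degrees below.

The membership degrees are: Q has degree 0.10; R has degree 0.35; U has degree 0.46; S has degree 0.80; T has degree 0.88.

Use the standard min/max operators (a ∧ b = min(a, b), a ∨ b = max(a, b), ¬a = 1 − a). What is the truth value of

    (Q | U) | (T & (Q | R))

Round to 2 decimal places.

Q | U = max(a, b) on (0.10, 0.46) = 0.46
Q | R = max(a, b) on (0.10, 0.35) = 0.35
T & (Q | R) = min(a, b) on (0.88, 0.35) = 0.35
(Q | U) | (T & (Q | R)) = max(a, b) on (0.46, 0.35) = 0.46

0.46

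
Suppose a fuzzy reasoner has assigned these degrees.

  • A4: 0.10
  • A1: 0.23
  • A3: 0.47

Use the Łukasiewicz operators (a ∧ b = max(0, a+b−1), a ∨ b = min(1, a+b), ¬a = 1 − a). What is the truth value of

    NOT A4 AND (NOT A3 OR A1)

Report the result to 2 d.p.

NOT A4 = 1 − 0.10 = 0.90
NOT A3 = 1 − 0.47 = 0.53
NOT A3 OR A1 = min(1, a+b) on (0.53, 0.23) = 0.76
NOT A4 AND (NOT A3 OR A1) = max(0, a+b−1) on (0.90, 0.76) = 0.66

0.66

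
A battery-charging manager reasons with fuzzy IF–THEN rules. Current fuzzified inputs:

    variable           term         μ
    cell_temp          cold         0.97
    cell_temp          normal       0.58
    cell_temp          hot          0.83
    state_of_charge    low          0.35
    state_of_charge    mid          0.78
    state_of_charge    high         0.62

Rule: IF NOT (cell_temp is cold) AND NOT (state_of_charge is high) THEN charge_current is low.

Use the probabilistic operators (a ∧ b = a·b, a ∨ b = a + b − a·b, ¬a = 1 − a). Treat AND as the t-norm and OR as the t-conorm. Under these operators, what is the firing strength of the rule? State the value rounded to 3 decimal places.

firing strength: ¬cold=1−0.97=0.03, ¬high=1−0.62=0.38; AND[a·b] → w = 0.0114

0.011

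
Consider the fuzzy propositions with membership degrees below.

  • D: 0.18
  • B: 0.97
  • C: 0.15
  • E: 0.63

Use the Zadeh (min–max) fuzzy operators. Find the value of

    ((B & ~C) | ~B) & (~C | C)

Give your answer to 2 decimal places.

0.85

~C = 1 − 0.15 = 0.85
B & ~C = min(a, b) on (0.97, 0.85) = 0.85
~B = 1 − 0.97 = 0.03
(B & ~C) | ~B = max(a, b) on (0.85, 0.03) = 0.85
~C = 1 − 0.15 = 0.85
~C | C = max(a, b) on (0.85, 0.15) = 0.85
((B & ~C) | ~B) & (~C | C) = min(a, b) on (0.85, 0.85) = 0.85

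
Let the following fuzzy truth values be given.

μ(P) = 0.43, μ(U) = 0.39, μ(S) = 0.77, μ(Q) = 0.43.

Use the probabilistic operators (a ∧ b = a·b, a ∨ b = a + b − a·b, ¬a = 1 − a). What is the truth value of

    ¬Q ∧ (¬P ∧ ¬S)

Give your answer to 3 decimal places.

0.075

¬Q = 1 − 0.4300 = 0.5700
¬P = 1 − 0.4300 = 0.5700
¬S = 1 − 0.7700 = 0.2300
¬P ∧ ¬S = a·b on (0.5700, 0.2300) = 0.1311
¬Q ∧ (¬P ∧ ¬S) = a·b on (0.5700, 0.1311) = 0.0747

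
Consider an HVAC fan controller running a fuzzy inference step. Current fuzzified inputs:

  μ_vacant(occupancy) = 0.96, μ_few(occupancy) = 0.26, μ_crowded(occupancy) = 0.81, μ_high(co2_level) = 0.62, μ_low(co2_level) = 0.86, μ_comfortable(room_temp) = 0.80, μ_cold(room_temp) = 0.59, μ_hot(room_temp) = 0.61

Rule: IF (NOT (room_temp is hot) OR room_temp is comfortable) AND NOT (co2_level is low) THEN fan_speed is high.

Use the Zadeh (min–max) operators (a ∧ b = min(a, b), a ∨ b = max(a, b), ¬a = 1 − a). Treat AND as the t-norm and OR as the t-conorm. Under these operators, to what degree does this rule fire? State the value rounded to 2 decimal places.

firing strength: (¬hot=1−0.61=0.39 OR comfortable=0.80) = 0.80; AND[min(a, b)] with ¬low=1−0.86=0.14 → w = 0.14

0.14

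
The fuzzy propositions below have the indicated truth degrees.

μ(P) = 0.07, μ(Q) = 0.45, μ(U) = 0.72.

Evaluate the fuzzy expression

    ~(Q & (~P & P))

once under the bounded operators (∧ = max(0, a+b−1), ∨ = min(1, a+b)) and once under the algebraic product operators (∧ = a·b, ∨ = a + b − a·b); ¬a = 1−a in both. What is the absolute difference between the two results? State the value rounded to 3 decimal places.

Under bounded:
  ~P = 1 − 0.07 = 0.93
  ~P & P = max(0, a+b−1) on (0.93, 0.07) = 0.00
  Q & (~P & P) = max(0, a+b−1) on (0.45, 0.00) = 0.00
  ~(Q & (~P & P)) = 1 − 0.00 = 1.00
  → value = 1.0000
Under algebraic product:
  ~P = 1 − 0.0700 = 0.9300
  ~P & P = a·b on (0.9300, 0.0700) = 0.0651
  Q & (~P & P) = a·b on (0.4500, 0.0651) = 0.0293
  ~(Q & (~P & P)) = 1 − 0.0293 = 0.9707
  → value = 0.9707
|1.0000 − 0.9707| = 0.029

0.029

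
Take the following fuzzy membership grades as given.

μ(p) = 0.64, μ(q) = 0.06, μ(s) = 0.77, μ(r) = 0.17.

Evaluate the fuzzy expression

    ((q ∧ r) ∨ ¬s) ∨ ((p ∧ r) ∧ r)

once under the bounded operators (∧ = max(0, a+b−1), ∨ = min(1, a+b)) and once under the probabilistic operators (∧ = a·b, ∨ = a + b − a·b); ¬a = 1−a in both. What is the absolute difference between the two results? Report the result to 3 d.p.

Under bounded:
  q ∧ r = max(0, a+b−1) on (0.06, 0.17) = 0.00
  ¬s = 1 − 0.77 = 0.23
  (q ∧ r) ∨ ¬s = min(1, a+b) on (0.00, 0.23) = 0.23
  p ∧ r = max(0, a+b−1) on (0.64, 0.17) = 0.00
  (p ∧ r) ∧ r = max(0, a+b−1) on (0.00, 0.17) = 0.00
  ((q ∧ r) ∨ ¬s) ∨ ((p ∧ r) ∧ r) = min(1, a+b) on (0.23, 0.00) = 0.23
  → value = 0.2300
Under probabilistic:
  q ∧ r = a·b on (0.0600, 0.1700) = 0.0102
  ¬s = 1 − 0.7700 = 0.2300
  (q ∧ r) ∨ ¬s = a + b − a·b on (0.0102, 0.2300) = 0.2379
  p ∧ r = a·b on (0.6400, 0.1700) = 0.1088
  (p ∧ r) ∧ r = a·b on (0.1088, 0.1700) = 0.0185
  ((q ∧ r) ∨ ¬s) ∨ ((p ∧ r) ∧ r) = a + b − a·b on (0.2379, 0.0185) = 0.2520
  → value = 0.2520
|0.2300 − 0.2520| = 0.022

0.022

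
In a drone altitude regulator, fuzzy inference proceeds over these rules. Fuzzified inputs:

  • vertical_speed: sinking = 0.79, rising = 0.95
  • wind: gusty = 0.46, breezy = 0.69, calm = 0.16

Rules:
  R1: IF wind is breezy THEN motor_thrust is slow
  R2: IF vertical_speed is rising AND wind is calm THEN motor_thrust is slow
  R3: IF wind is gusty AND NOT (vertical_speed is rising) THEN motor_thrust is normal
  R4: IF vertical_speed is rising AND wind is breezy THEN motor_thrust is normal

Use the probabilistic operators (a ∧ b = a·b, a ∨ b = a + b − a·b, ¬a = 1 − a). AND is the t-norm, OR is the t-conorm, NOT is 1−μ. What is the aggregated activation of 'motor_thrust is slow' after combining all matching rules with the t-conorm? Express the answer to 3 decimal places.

R1: breezy=0.69 → w = 0.6900
R2: rising=0.95, calm=0.16; AND[a·b] → w = 0.1520
R3: gusty=0.46, ¬rising=1−0.95=0.05; AND[a·b] → w = 0.0230
R4: rising=0.95, breezy=0.69; AND[a·b] → w = 0.6555
Rules with consequent 'slow': {R1, R2} → strengths 0.6900, 0.1520
Aggregate via t-conorm [a + b − a·b]: 0.7371

0.737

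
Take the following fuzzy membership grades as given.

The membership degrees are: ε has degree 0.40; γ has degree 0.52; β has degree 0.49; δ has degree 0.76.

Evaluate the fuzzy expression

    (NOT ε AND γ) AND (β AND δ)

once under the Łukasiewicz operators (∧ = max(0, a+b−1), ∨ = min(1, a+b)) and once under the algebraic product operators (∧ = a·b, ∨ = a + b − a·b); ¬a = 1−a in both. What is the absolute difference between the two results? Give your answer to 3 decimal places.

0.116

Under Łukasiewicz:
  NOT ε = 1 − 0.40 = 0.60
  NOT ε AND γ = max(0, a+b−1) on (0.60, 0.52) = 0.12
  β AND δ = max(0, a+b−1) on (0.49, 0.76) = 0.25
  (NOT ε AND γ) AND (β AND δ) = max(0, a+b−1) on (0.12, 0.25) = 0.00
  → value = 0.0000
Under algebraic product:
  NOT ε = 1 − 0.4000 = 0.6000
  NOT ε AND γ = a·b on (0.6000, 0.5200) = 0.3120
  β AND δ = a·b on (0.4900, 0.7600) = 0.3724
  (NOT ε AND γ) AND (β AND δ) = a·b on (0.3120, 0.3724) = 0.1162
  → value = 0.1162
|0.0000 − 0.1162| = 0.116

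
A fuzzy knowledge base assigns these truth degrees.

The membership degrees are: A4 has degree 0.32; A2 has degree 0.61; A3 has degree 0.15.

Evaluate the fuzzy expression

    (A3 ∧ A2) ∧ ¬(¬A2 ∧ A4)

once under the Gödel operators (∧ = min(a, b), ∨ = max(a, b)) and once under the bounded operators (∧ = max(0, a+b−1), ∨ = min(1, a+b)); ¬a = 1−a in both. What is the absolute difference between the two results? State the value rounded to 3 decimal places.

Under Gödel:
  A3 ∧ A2 = min(a, b) on (0.15, 0.61) = 0.15
  ¬A2 = 1 − 0.61 = 0.39
  ¬A2 ∧ A4 = min(a, b) on (0.39, 0.32) = 0.32
  ¬(¬A2 ∧ A4) = 1 − 0.32 = 0.68
  (A3 ∧ A2) ∧ ¬(¬A2 ∧ A4) = min(a, b) on (0.15, 0.68) = 0.15
  → value = 0.1500
Under bounded:
  A3 ∧ A2 = max(0, a+b−1) on (0.15, 0.61) = 0.00
  ¬A2 = 1 − 0.61 = 0.39
  ¬A2 ∧ A4 = max(0, a+b−1) on (0.39, 0.32) = 0.00
  ¬(¬A2 ∧ A4) = 1 − 0.00 = 1.00
  (A3 ∧ A2) ∧ ¬(¬A2 ∧ A4) = max(0, a+b−1) on (0.00, 1.00) = 0.00
  → value = 0.0000
|0.1500 − 0.0000| = 0.150

0.150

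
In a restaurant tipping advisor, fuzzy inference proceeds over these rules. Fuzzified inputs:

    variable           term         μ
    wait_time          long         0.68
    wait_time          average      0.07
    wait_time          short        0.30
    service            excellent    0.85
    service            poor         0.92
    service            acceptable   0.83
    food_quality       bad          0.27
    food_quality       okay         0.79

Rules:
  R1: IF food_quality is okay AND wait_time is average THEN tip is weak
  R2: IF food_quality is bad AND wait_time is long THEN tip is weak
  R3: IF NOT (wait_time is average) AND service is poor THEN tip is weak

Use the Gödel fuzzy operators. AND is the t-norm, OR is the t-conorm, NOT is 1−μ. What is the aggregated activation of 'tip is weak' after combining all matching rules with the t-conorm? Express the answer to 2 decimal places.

R1: okay=0.79, average=0.07; AND[min(a, b)] → w = 0.07
R2: bad=0.27, long=0.68; AND[min(a, b)] → w = 0.27
R3: ¬average=1−0.07=0.93, poor=0.92; AND[min(a, b)] → w = 0.92
Rules with consequent 'weak': {R1, R2, R3} → strengths 0.07, 0.27, 0.92
Aggregate via t-conorm [max(a, b)]: 0.92

0.92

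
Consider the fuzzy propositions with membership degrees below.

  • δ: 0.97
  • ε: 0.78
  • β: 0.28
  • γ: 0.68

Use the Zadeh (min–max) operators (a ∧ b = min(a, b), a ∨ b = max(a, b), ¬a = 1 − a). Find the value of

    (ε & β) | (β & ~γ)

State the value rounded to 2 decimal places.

ε & β = min(a, b) on (0.78, 0.28) = 0.28
~γ = 1 − 0.68 = 0.32
β & ~γ = min(a, b) on (0.28, 0.32) = 0.28
(ε & β) | (β & ~γ) = max(a, b) on (0.28, 0.28) = 0.28

0.28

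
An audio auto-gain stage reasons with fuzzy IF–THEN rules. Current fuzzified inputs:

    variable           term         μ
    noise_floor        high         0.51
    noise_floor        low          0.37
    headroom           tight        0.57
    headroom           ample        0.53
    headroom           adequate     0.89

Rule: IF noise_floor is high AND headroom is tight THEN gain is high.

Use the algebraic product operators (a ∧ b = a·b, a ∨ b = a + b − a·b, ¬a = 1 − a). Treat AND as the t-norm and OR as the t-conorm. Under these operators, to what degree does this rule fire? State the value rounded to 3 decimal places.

firing strength: high=0.51, tight=0.57; AND[a·b] → w = 0.2907

0.291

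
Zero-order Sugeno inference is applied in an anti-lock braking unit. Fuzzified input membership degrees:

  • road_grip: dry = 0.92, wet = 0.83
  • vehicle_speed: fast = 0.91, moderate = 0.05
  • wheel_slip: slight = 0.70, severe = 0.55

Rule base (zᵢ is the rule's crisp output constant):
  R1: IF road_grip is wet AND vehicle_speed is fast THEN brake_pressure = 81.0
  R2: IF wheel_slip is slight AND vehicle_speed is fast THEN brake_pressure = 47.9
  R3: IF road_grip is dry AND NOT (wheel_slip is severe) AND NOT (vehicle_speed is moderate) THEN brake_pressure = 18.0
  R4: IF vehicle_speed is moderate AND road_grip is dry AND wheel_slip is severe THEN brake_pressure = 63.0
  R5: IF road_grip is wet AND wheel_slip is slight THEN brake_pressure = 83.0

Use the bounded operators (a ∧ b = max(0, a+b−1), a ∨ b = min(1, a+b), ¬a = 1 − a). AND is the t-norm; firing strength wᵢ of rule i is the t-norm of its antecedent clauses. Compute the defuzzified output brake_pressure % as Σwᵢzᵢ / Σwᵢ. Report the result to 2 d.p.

R1 (z=81.0): wet=0.83, fast=0.91; AND[max(0, a+b−1)] → w = 0.74
R2 (z=47.9): slight=0.70, fast=0.91; AND[max(0, a+b−1)] → w = 0.61
R3 (z=18.0): dry=0.92, ¬severe=1−0.55=0.45, ¬moderate=1−0.05=0.95; AND[max(0, a+b−1)] → w = 0.32
R4 (z=63.0): moderate=0.05, dry=0.92, severe=0.55; AND[max(0, a+b−1)] → w = 0.00
R5 (z=83.0): wet=0.83, slight=0.70; AND[max(0, a+b−1)] → w = 0.53
Weighted average = (0.74·81.0 + 0.61·47.9 + 0.32·18.0 + 0.00·63.0 + 0.53·83.0) / (0.74 + 0.61 + 0.32 + 0.00 + 0.53)
  = 138.9090 / 2.2000 = 63.14

63.14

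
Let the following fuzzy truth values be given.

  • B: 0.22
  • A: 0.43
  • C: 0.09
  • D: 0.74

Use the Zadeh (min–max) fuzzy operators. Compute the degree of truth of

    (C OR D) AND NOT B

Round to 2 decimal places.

C OR D = max(a, b) on (0.09, 0.74) = 0.74
NOT B = 1 − 0.22 = 0.78
(C OR D) AND NOT B = min(a, b) on (0.74, 0.78) = 0.74

0.74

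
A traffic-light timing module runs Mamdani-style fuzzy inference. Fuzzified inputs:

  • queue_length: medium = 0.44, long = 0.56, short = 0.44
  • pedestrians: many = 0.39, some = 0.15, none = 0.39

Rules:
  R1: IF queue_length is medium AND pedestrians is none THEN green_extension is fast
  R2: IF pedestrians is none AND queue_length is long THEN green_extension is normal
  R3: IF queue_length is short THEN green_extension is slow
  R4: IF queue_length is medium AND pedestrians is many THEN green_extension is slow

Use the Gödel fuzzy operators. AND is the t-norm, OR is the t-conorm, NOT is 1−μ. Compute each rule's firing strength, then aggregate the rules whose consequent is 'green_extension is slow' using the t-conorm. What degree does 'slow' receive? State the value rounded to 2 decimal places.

0.44

R1: medium=0.44, none=0.39; AND[min(a, b)] → w = 0.39
R2: none=0.39, long=0.56; AND[min(a, b)] → w = 0.39
R3: short=0.44 → w = 0.44
R4: medium=0.44, many=0.39; AND[min(a, b)] → w = 0.39
Rules with consequent 'slow': {R3, R4} → strengths 0.44, 0.39
Aggregate via t-conorm [max(a, b)]: 0.44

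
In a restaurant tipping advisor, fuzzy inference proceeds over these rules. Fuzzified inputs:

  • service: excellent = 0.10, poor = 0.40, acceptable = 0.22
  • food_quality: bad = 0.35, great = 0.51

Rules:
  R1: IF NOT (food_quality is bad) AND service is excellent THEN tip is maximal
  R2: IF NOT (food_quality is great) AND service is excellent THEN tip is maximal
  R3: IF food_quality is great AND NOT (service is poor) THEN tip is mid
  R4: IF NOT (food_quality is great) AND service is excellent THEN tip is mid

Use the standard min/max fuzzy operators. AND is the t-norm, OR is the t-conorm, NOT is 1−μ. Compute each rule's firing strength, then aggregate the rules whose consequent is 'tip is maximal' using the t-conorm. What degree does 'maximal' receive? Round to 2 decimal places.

R1: ¬bad=1−0.35=0.65, excellent=0.10; AND[min(a, b)] → w = 0.10
R2: ¬great=1−0.51=0.49, excellent=0.10; AND[min(a, b)] → w = 0.10
R3: great=0.51, ¬poor=1−0.40=0.60; AND[min(a, b)] → w = 0.51
R4: ¬great=1−0.51=0.49, excellent=0.10; AND[min(a, b)] → w = 0.10
Rules with consequent 'maximal': {R1, R2} → strengths 0.10, 0.10
Aggregate via t-conorm [max(a, b)]: 0.10

0.10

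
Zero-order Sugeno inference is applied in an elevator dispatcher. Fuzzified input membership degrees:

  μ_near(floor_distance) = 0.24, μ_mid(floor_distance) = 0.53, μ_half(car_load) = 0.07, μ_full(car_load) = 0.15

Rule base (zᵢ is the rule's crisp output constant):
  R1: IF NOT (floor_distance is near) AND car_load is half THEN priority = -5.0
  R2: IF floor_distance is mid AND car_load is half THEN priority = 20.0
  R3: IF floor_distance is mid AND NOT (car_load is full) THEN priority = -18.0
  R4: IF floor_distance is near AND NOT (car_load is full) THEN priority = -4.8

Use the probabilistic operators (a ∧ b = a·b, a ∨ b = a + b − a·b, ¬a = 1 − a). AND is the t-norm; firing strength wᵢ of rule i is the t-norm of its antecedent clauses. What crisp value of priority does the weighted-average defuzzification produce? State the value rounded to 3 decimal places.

R1 (z=-5.0): ¬near=1−0.24=0.76, half=0.07; AND[a·b] → w = 0.0532
R2 (z=20.0): mid=0.53, half=0.07; AND[a·b] → w = 0.0371
R3 (z=-18.0): mid=0.53, ¬full=1−0.15=0.85; AND[a·b] → w = 0.4505
R4 (z=-4.8): near=0.24, ¬full=1−0.15=0.85; AND[a·b] → w = 0.2040
Weighted average = (0.0532·-5.0 + 0.0371·20.0 + 0.4505·-18.0 + 0.2040·-4.8) / (0.0532 + 0.0371 + 0.4505 + 0.2040)
  = -8.6122 / 0.7448 = -11.563

-11.563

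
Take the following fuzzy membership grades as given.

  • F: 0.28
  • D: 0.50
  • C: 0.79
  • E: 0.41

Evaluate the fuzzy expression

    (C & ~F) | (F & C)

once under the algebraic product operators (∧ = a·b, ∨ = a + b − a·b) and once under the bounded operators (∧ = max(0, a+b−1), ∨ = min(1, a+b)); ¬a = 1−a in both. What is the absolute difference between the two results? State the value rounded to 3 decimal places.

Under algebraic product:
  ~F = 1 − 0.2800 = 0.7200
  C & ~F = a·b on (0.7900, 0.7200) = 0.5688
  F & C = a·b on (0.2800, 0.7900) = 0.2212
  (C & ~F) | (F & C) = a + b − a·b on (0.5688, 0.2212) = 0.6642
  → value = 0.6642
Under bounded:
  ~F = 1 − 0.28 = 0.72
  C & ~F = max(0, a+b−1) on (0.79, 0.72) = 0.51
  F & C = max(0, a+b−1) on (0.28, 0.79) = 0.07
  (C & ~F) | (F & C) = min(1, a+b) on (0.51, 0.07) = 0.58
  → value = 0.5800
|0.6642 − 0.5800| = 0.084

0.084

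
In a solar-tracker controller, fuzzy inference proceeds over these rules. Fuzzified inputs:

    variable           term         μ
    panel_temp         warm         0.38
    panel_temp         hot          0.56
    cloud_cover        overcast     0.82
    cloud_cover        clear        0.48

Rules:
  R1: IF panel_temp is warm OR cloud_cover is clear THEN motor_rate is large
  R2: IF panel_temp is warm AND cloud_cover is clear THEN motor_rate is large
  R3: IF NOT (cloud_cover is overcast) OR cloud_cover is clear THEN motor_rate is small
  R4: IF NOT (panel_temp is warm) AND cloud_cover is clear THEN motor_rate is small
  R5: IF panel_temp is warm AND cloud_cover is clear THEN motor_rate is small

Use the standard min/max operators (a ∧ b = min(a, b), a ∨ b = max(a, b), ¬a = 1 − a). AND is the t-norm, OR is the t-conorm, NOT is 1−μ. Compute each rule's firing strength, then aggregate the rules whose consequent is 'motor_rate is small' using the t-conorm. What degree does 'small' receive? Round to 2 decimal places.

0.48

R1: warm=0.38, clear=0.48; OR[max(a, b)] → w = 0.48
R2: warm=0.38, clear=0.48; AND[min(a, b)] → w = 0.38
R3: ¬overcast=1−0.82=0.18, clear=0.48; OR[max(a, b)] → w = 0.48
R4: ¬warm=1−0.38=0.62, clear=0.48; AND[min(a, b)] → w = 0.48
R5: warm=0.38, clear=0.48; AND[min(a, b)] → w = 0.38
Rules with consequent 'small': {R3, R4, R5} → strengths 0.48, 0.48, 0.38
Aggregate via t-conorm [max(a, b)]: 0.48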